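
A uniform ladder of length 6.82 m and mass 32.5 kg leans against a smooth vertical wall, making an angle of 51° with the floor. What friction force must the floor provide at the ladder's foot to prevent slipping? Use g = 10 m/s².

f ≈ 132 N

Take moments about the foot of the ladder.
Ladder weight 32.5×10 = 325 N acts at 3.41 m along the ladder; its horizontal arm is 3.41·cos51° = 2.146 m → τ = 697.4 N·m clockwise.
Wall normal N acts horizontally at the top; its moment arm is the height L sinθ = 6.82·sin51° = 5.3 m, counterclockwise.
Setting net torque to zero: N × 5.3 = 697.4 → N = 132 N.
ΣFx = 0: friction at the foot balances the wall's push, so f = N_wall = 132 N.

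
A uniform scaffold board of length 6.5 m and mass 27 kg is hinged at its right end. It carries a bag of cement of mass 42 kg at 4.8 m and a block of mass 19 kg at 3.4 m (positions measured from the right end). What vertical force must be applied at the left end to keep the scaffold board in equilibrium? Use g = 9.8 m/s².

F ≈ 534 N

About the right end:
Beam weight: 27 × 9.8 = 264.6 N down at 3.25 m → arm 3.25 m, τ = 264.6 × 3.25 = 860 N·m counterclockwise.
Bag of cement: 42 × 9.8 = 411.6 N down at 4.8 m → arm 4.8 m, τ = 411.6 × 4.8 = 1976 N·m counterclockwise.
Block: 19 × 9.8 = 186.2 N down at 3.4 m → arm 3.4 m, τ = 186.2 × 3.4 = 633.1 N·m counterclockwise.
Net moment of the loads = 3469 N·m counterclockwise.
The upward force F acts at the left end, arm 6.5 m, giving F × 6.5 clockwise.
Balancing moments: F × 6.5 = 3469, giving F = 3469 / 6.5 = 534 N.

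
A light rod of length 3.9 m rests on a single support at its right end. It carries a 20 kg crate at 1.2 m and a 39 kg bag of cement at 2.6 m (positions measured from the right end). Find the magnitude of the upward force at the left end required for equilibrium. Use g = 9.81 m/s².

F ≈ 315 N

Choose the right end as the axis so the unknown pivot reaction has zero arm there.
Crate: 20 × 9.81 = 196.2 N down at 1.2 m → arm 1.2 m, τ = 196.2 × 1.2 = 235.4 N·m counterclockwise.
Bag of cement: 39 × 9.81 = 382.6 N down at 2.6 m → arm 2.6 m, τ = 382.6 × 2.6 = 994.8 N·m counterclockwise.
Net moment of the loads = 1230 N·m counterclockwise.
The upward force F acts at the left end, arm 3.9 m, giving F × 3.9 clockwise.
Setting net torque to zero: F × 3.9 = 1230 → F = 1230 / 3.9 = 315 N.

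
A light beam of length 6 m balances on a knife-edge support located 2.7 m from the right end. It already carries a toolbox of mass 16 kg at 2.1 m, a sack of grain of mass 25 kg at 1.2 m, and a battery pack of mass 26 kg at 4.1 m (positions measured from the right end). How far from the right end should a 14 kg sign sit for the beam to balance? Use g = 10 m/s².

Taking torques about the knife-edge support (at 2.7 m from the right end):
Toolbox: 16 × 10 = 160 N down at 2.1 m → arm 0.6 m, τ = 160 × 0.6 = 96 N·m clockwise.
Sack of grain: 25 × 10 = 250 N down at 1.2 m → arm 1.5 m, τ = 250 × 1.5 = 375 N·m clockwise.
Battery pack: 26 × 10 = 260 N down at 4.1 m → arm 1.4 m, τ = 260 × 1.4 = 364 N·m counterclockwise.
Net moment of existing loads = 107 N·m clockwise.
The sign weighs 14 × 10 = 140 N and must supply an equal counterclockwise moment, so its lever arm about the knife-edge support is 107 / 140 = 0.764 m.
That puts it at 2.7 + 0.764 = 3.46 m from the right end.

x ≈ 3.46 m from the right end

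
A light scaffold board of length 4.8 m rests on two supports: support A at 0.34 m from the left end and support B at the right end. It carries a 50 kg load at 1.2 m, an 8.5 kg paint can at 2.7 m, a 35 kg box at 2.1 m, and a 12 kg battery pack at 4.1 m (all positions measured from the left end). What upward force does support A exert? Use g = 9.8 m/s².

Taking torques about support B:
Load: 50 × 9.8 = 490 N down at 1.2 m → arm 3.6 m, τ = 490 × 3.6 = 1764 N·m counterclockwise.
Paint can: 8.5 × 9.8 = 83.3 N down at 2.7 m → arm 2.1 m, τ = 83.3 × 2.1 = 174.9 N·m counterclockwise.
Box: 35 × 9.8 = 343 N down at 2.1 m → arm 2.7 m, τ = 343 × 2.7 = 926.1 N·m counterclockwise.
Battery pack: 12 × 9.8 = 117.6 N down at 4.1 m → arm 0.7 m, τ = 117.6 × 0.7 = 82.32 N·m counterclockwise.
Net load moment about support B = 2947 N·m counterclockwise.
Reaction R at support A is upward at 0.34 m, arm 4.46 m → moment R × 4.46 clockwise.
Balancing moments: R × 4.46 = 2947, giving R = 661 N.

R_A ≈ 661 N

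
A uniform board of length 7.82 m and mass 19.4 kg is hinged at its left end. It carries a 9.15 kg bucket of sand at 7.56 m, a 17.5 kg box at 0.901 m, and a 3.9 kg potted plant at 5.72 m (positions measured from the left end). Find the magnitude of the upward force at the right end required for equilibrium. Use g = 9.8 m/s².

F ≈ 229 N

About the left end:
Beam weight: 19.4 × 9.8 = 190.1 N down at 3.91 m → arm 3.91 m, τ = 190.1 × 3.91 = 743.3 N·m clockwise.
Bucket of sand: 9.15 × 9.8 = 89.67 N down at 7.56 m → arm 7.56 m, τ = 89.67 × 7.56 = 677.9 N·m clockwise.
Box: 17.5 × 9.8 = 171.5 N down at 0.901 m → arm 0.901 m, τ = 171.5 × 0.901 = 154.5 N·m clockwise.
Potted plant: 3.9 × 9.8 = 38.22 N down at 5.72 m → arm 5.72 m, τ = 38.22 × 5.72 = 218.6 N·m clockwise.
Net moment of the loads = 1794 N·m clockwise.
The upward force F acts at the right end, arm 7.82 m, giving F × 7.82 counterclockwise.
Setting net torque to zero: F × 7.82 = 1794 → F = 1794 / 7.82 = 229 N.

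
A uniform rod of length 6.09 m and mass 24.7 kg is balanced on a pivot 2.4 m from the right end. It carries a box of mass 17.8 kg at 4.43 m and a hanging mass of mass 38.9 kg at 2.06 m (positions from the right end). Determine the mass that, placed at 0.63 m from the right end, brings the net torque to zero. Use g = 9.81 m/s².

Sum moments about the pivot (at 2.4 m from the right end) (the support reaction has zero arm there).
Beam weight: 24.7 × 9.81 = 242.3 N down at 3.045 m → arm 0.645 m, τ = 242.3 × 0.645 = 156.3 N·m counterclockwise.
Box: 17.8 × 9.81 = 174.6 N down at 4.43 m → arm 2.03 m, τ = 174.6 × 2.03 = 354.4 N·m counterclockwise.
Hanging mass: 38.9 × 9.81 = 381.6 N down at 2.06 m → arm 0.34 m, τ = 381.6 × 0.34 = 129.7 N·m clockwise.
Net moment of known loads = 381 N·m counterclockwise.
An unknown mass m at 0.63 m has arm 1.77 m; its moment is m·g·1.77 clockwise.
Balancing moments: m × 9.81 × 1.77 = 381, giving m = 381 / (9.81 × 1.77) = 21.9 kg.

m ≈ 21.9 kg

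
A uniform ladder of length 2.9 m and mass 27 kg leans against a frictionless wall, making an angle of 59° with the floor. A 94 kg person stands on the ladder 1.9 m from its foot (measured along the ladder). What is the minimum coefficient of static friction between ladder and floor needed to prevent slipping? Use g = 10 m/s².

Taking torques about the foot of the ladder:
Ladder weight 27×10 = 270 N acts at 1.45 m along the ladder; its horizontal arm is 1.45·cos59° = 0.7468 m → τ = 201.6 N·m clockwise.
Person: 94×10 = 940 N at 1.9 m → arm 0.9786 m → τ = 919.9 N·m clockwise.
Wall normal N acts horizontally at the top; its moment arm is the height L sinθ = 2.9·sin59° = 2.486 m, counterclockwise.
For rotational equilibrium, N × 2.486 = 1122, so N = 451.3 N.
ΣFx = 0 ⇒ f = N_wall = 451.3 N. ΣFy = 0 ⇒ N_floor = 1210 N.
μ_min = f / N_floor = 451.3 / 1210 = 0.373.

μ_min ≈ 0.373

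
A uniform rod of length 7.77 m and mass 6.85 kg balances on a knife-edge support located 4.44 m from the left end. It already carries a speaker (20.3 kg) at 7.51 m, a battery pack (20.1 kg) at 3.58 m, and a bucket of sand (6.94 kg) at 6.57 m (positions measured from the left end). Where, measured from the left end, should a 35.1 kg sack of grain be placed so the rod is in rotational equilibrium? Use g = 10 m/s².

x ≈ 2.84 m from the left end

Sum moments about the knife-edge support (at 4.44 m from the left end) (the support reaction has zero arm there).
Beam weight: 6.85 × 10 = 68.5 N down at 3.885 m → arm 0.555 m, τ = 68.5 × 0.555 = 38.02 N·m counterclockwise.
Speaker: 20.3 × 10 = 203 N down at 7.51 m → arm 3.07 m, τ = 203 × 3.07 = 623.2 N·m clockwise.
Battery pack: 20.1 × 10 = 201 N down at 3.58 m → arm 0.86 m, τ = 201 × 0.86 = 172.9 N·m counterclockwise.
Bucket of sand: 6.94 × 10 = 69.4 N down at 6.57 m → arm 2.13 m, τ = 69.4 × 2.13 = 147.8 N·m clockwise.
Net moment of existing loads = 560.1 N·m clockwise.
The sack of grain weighs 35.1 × 10 = 351 N and must supply an equal counterclockwise moment, so its lever arm about the knife-edge support is 560.1 / 351 = 1.6 m.
That puts it at 4.44 − 1.6 = 2.84 m from the left end.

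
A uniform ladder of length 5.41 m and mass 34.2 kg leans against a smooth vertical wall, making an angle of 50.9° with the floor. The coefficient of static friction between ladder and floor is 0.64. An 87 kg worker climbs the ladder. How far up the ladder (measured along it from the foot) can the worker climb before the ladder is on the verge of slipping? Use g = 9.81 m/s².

d ≈ 4.87 m

Choose the foot of the ladder as the axis so the floor normal and friction both act there and drop out.
Ladder weight 34.2×9.81 = 335.5 N acts at 2.705 m along the ladder; its horizontal arm is 2.705·cos50.9° = 1.706 m → τ = 572.4 N·m clockwise.
Worker weight 87×9.81 = 853.5 N at distance d → arm d·cos50.9° → τ = 853.5·d·0.6307 clockwise.
Wall normal N at the top has arm L sinθ = 4.198 m counterclockwise, so Στ = 0 gives N·4.198 = 572.4 + 538.3·d.
ΣFy = 0 ⇒ N_floor = 1189 N, so the maximum friction is μ_s·N_floor = 0.64×1189 = 761 N. ΣFx = 0 ⇒ N_wall = f, so at the slipping point N = 761 N.
Substituting: 761×4.198 = 572.4 + 538.3·d ⇒ d = (3195 − 572.4) / 538.3 = 4.87 m.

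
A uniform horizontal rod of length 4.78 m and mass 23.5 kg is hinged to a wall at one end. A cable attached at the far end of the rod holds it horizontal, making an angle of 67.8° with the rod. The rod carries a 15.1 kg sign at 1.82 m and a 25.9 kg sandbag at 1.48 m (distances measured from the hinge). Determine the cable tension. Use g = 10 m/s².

Choose the hinge as the axis so the unknown hinge reaction has zero arm there.
Beam weight: 23.5 × 10 = 235 N down at 2.39 m → arm 2.39 m, τ = 235 × 2.39 = 561.6 N·m clockwise.
Sign: 15.1 × 10 = 151 N down at 1.82 m → arm 1.82 m, τ = 151 × 1.82 = 274.8 N·m clockwise.
Sandbag: 25.9 × 10 = 259 N down at 1.48 m → arm 1.48 m, τ = 259 × 1.48 = 383.3 N·m clockwise.
Total clockwise load moment = 1220 N·m.
The cable tension T acts at 4.78 m; only its component perpendicular to the rod, T sinθ, produces torque. sin 67.8° = 0.9259.
Setting net torque to zero: T × 4.78 × 0.9259 = 1220 → T = 1220 / 4.426 = 276 N.

T ≈ 276 N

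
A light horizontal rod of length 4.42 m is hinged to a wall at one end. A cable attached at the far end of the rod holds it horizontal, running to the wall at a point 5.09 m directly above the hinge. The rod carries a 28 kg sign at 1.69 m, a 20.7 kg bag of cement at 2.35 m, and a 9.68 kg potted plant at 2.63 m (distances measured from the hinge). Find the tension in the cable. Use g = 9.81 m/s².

Taking torques about the hinge:
Sign: 28 × 9.81 = 274.7 N down at 1.69 m → arm 1.69 m, τ = 274.7 × 1.69 = 464.2 N·m clockwise.
Bag of cement: 20.7 × 9.81 = 203.1 N down at 2.35 m → arm 2.35 m, τ = 203.1 × 2.35 = 477.3 N·m clockwise.
Potted plant: 9.68 × 9.81 = 94.96 N down at 2.63 m → arm 2.63 m, τ = 94.96 × 2.63 = 249.7 N·m clockwise.
Total clockwise load moment = 1191 N·m.
The cable tension T acts at 4.42 m; only its component perpendicular to the rod, T sinθ, produces torque. sinθ = h/√(h²+d²) = 5.09/√(5.09²+4.42²) = 0.7551.
Setting net torque to zero: T × 4.42 × 0.7551 = 1191 → T = 1191 / 3.338 = 357 N.

T ≈ 357 N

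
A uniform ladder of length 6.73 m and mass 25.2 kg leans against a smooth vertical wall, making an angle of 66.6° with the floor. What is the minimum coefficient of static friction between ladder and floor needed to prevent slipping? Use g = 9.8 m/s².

μ_min ≈ 0.216

Sum moments about the foot of the ladder (the floor normal and friction both act there and drop out).
Ladder weight 25.2×9.8 = 247 N acts at 3.365 m along the ladder; its horizontal arm is 3.365·cos66.6° = 1.336 m → τ = 330 N·m clockwise.
Wall normal N acts horizontally at the top; its moment arm is the height L sinθ = 6.73·sin66.6° = 6.176 m, counterclockwise.
Balancing moments: N × 6.176 = 330, giving N = 53.43 N.
ΣFx = 0 ⇒ f = N_wall = 53.43 N. ΣFy = 0 ⇒ N_floor = 247 N.
μ_min = f / N_floor = 53.43 / 247 = 0.216.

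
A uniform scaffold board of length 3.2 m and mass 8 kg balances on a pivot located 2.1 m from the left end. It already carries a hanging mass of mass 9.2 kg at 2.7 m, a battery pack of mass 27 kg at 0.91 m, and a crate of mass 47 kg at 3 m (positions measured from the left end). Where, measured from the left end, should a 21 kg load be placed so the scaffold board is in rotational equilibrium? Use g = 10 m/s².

Choose the pivot (at 2.1 m from the left end) as the axis so the support reaction has zero arm there.
Beam weight: 8 × 10 = 80 N down at 1.6 m → arm 0.5 m, τ = 80 × 0.5 = 40 N·m counterclockwise.
Hanging mass: 9.2 × 10 = 92 N down at 2.7 m → arm 0.6 m, τ = 92 × 0.6 = 55.2 N·m clockwise.
Battery pack: 27 × 10 = 270 N down at 0.91 m → arm 1.19 m, τ = 270 × 1.19 = 321.3 N·m counterclockwise.
Crate: 47 × 10 = 470 N down at 3 m → arm 0.9 m, τ = 470 × 0.9 = 423 N·m clockwise.
Net moment of existing loads = 116.9 N·m clockwise.
The load weighs 21 × 10 = 210 N and must supply an equal counterclockwise moment, so its lever arm about the pivot is 116.9 / 210 = 0.557 m.
That puts it at 2.1 − 0.557 = 1.54 m from the left end.

x ≈ 1.54 m from the left end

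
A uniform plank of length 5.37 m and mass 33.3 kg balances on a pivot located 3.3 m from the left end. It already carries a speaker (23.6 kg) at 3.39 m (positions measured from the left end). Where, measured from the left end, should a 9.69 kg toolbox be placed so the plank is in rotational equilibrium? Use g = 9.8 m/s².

Take moments about the pivot (at 3.3 m from the left end).
Beam weight: 33.3 × 9.8 = 326.3 N down at 2.685 m → arm 0.615 m, τ = 326.3 × 0.615 = 200.7 N·m counterclockwise.
Speaker: 23.6 × 9.8 = 231.3 N down at 3.39 m → arm 0.09 m, τ = 231.3 × 0.09 = 20.82 N·m clockwise.
Net moment of existing loads = 179.9 N·m counterclockwise.
The toolbox weighs 9.69 × 9.8 = 94.96 N and must supply an equal clockwise moment, so its lever arm about the pivot is 179.9 / 94.96 = 1.89 m.
That puts it at 3.3 + 1.89 = 5.19 m from the left end.

x ≈ 5.19 m from the left end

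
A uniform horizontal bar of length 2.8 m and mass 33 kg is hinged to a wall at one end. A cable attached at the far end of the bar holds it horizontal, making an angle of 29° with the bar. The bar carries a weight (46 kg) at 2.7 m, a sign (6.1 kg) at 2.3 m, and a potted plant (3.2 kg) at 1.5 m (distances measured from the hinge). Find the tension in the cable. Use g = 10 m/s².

About the hinge:
Beam weight: 33 × 10 = 330 N down at 1.4 m → arm 1.4 m, τ = 330 × 1.4 = 462 N·m clockwise.
Weight: 46 × 10 = 460 N down at 2.7 m → arm 2.7 m, τ = 460 × 2.7 = 1242 N·m clockwise.
Sign: 6.1 × 10 = 61 N down at 2.3 m → arm 2.3 m, τ = 61 × 2.3 = 140.3 N·m clockwise.
Potted plant: 3.2 × 10 = 32 N down at 1.5 m → arm 1.5 m, τ = 32 × 1.5 = 48 N·m clockwise.
Total clockwise load moment = 1892 N·m.
The cable tension T acts at 2.8 m; only its component perpendicular to the bar, T sinθ, produces torque. sin 29° = 0.4848.
Στ = 0 ⇒ T × 2.8 × 0.4848 = 1892 ⇒ T = 1892 / 1.357 = 1390 N.

T ≈ 1390 N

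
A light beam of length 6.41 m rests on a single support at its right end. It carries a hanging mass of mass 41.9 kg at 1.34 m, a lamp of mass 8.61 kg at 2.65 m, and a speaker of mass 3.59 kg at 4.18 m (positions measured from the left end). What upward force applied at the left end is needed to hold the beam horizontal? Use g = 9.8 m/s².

F ≈ 387 N

Sum moments about the right end (the unknown pivot reaction has zero arm there).
Hanging mass: 41.9 × 9.8 = 410.6 N down at 1.34 m → arm 5.07 m, τ = 410.6 × 5.07 = 2082 N·m counterclockwise.
Lamp: 8.61 × 9.8 = 84.38 N down at 2.65 m → arm 3.76 m, τ = 84.38 × 3.76 = 317.3 N·m counterclockwise.
Speaker: 3.59 × 9.8 = 35.18 N down at 4.18 m → arm 2.23 m, τ = 35.18 × 2.23 = 78.45 N·m counterclockwise.
Net moment of the loads = 2478 N·m counterclockwise.
The upward force F acts at the left end, arm 6.41 m, giving F × 6.41 clockwise.
Στ = 0 ⇒ F × 6.41 = 2478 ⇒ F = 2478 / 6.41 = 387 N.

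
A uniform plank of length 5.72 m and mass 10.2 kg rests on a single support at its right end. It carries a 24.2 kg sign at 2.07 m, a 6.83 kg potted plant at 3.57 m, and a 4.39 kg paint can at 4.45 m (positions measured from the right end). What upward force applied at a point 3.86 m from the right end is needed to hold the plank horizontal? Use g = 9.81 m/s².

About the right end:
Beam weight: 10.2 × 9.81 = 100.1 N down at 2.86 m → arm 2.86 m, τ = 100.1 × 2.86 = 286.3 N·m counterclockwise.
Sign: 24.2 × 9.81 = 237.4 N down at 2.07 m → arm 2.07 m, τ = 237.4 × 2.07 = 491.4 N·m counterclockwise.
Potted plant: 6.83 × 9.81 = 67 N down at 3.57 m → arm 3.57 m, τ = 67 × 3.57 = 239.2 N·m counterclockwise.
Paint can: 4.39 × 9.81 = 43.07 N down at 4.45 m → arm 4.45 m, τ = 43.07 × 4.45 = 191.7 N·m counterclockwise.
Net moment of the loads = 1209 N·m counterclockwise.
The upward force F acts at a point 3.86 m from the right end, arm 3.86 m, giving F × 3.86 clockwise.
For rotational equilibrium, F × 3.86 = 1209, so F = 1209 / 3.86 = 313 N.

F ≈ 313 N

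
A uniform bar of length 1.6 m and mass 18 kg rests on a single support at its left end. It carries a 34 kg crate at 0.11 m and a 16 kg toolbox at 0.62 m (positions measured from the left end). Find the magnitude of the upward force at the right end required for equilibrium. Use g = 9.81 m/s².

Taking torques about the left end:
Beam weight: 18 × 9.81 = 176.6 N down at 0.8 m → arm 0.8 m, τ = 176.6 × 0.8 = 141.3 N·m clockwise.
Crate: 34 × 9.81 = 333.5 N down at 0.11 m → arm 0.11 m, τ = 333.5 × 0.11 = 36.69 N·m clockwise.
Toolbox: 16 × 9.81 = 157 N down at 0.62 m → arm 0.62 m, τ = 157 × 0.62 = 97.34 N·m clockwise.
Net moment of the loads = 275.3 N·m clockwise.
The upward force F acts at the right end, arm 1.6 m, giving F × 1.6 counterclockwise.
Setting net torque to zero: F × 1.6 = 275.3 → F = 275.3 / 1.6 = 172 N.

F ≈ 172 N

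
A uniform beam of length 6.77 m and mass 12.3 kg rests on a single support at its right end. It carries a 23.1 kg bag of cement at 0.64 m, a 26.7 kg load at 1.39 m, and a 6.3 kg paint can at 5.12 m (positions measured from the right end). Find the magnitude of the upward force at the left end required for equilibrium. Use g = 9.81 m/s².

Taking torques about the right end:
Beam weight: 12.3 × 9.81 = 120.7 N down at 3.385 m → arm 3.385 m, τ = 120.7 × 3.385 = 408.6 N·m counterclockwise.
Bag of cement: 23.1 × 9.81 = 226.6 N down at 0.64 m → arm 0.64 m, τ = 226.6 × 0.64 = 145 N·m counterclockwise.
Load: 26.7 × 9.81 = 261.9 N down at 1.39 m → arm 1.39 m, τ = 261.9 × 1.39 = 364 N·m counterclockwise.
Paint can: 6.3 × 9.81 = 61.8 N down at 5.12 m → arm 5.12 m, τ = 61.8 × 5.12 = 316.4 N·m counterclockwise.
Net moment of the loads = 1234 N·m counterclockwise.
The upward force F acts at the left end, arm 6.77 m, giving F × 6.77 clockwise.
For rotational equilibrium, F × 6.77 = 1234, so F = 1234 / 6.77 = 182 N.

F ≈ 182 N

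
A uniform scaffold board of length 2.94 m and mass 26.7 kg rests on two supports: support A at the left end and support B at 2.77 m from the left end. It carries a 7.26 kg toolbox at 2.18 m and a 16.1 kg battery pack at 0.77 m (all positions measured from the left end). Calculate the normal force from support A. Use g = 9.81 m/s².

About support B:
Beam weight: 26.7 × 9.81 = 261.9 N down at 1.47 m → arm 1.3 m, τ = 261.9 × 1.3 = 340.5 N·m counterclockwise.
Toolbox: 7.26 × 9.81 = 71.22 N down at 2.18 m → arm 0.59 m, τ = 71.22 × 0.59 = 42.02 N·m counterclockwise.
Battery pack: 16.1 × 9.81 = 157.9 N down at 0.77 m → arm 2 m, τ = 157.9 × 2 = 315.8 N·m counterclockwise.
Net load moment about support B = 698.3 N·m counterclockwise.
Reaction R at support A is upward at 0 m, arm 2.77 m → moment R × 2.77 clockwise.
Setting net torque to zero: R × 2.77 = 698.3 → R = 252 N.

R_A ≈ 252 N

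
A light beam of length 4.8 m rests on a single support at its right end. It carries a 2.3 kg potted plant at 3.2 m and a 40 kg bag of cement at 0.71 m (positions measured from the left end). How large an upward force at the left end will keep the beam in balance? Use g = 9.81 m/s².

F ≈ 342 N

Sum moments about the right end (the unknown pivot reaction has zero arm there).
Potted plant: 2.3 × 9.81 = 22.56 N down at 3.2 m → arm 1.6 m, τ = 22.56 × 1.6 = 36.1 N·m counterclockwise.
Bag of cement: 40 × 9.81 = 392.4 N down at 0.71 m → arm 4.09 m, τ = 392.4 × 4.09 = 1605 N·m counterclockwise.
Net moment of the loads = 1641 N·m counterclockwise.
The upward force F acts at the left end, arm 4.8 m, giving F × 4.8 clockwise.
Setting net torque to zero: F × 4.8 = 1641 → F = 1641 / 4.8 = 342 N.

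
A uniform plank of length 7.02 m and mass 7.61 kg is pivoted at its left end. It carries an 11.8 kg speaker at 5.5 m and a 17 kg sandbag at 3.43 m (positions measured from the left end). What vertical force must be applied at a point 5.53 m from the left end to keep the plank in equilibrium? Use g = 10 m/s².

Choose the left end as the axis so the unknown pivot reaction has zero arm there.
Beam weight: 7.61 × 10 = 76.1 N down at 3.51 m → arm 3.51 m, τ = 76.1 × 3.51 = 267.1 N·m clockwise.
Speaker: 11.8 × 10 = 118 N down at 5.5 m → arm 5.5 m, τ = 118 × 5.5 = 649 N·m clockwise.
Sandbag: 17 × 10 = 170 N down at 3.43 m → arm 3.43 m, τ = 170 × 3.43 = 583.1 N·m clockwise.
Net moment of the loads = 1499 N·m clockwise.
The upward force F acts at a point 5.53 m from the left end, arm 5.53 m, giving F × 5.53 counterclockwise.
Setting net torque to zero: F × 5.53 = 1499 → F = 1499 / 5.53 = 271 N.

F ≈ 271 N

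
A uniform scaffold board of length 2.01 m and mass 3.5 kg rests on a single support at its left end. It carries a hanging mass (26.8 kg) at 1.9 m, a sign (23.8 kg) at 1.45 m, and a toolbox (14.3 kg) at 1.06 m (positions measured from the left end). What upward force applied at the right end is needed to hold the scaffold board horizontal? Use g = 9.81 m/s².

Take moments about the left end.
Beam weight: 3.5 × 9.81 = 34.34 N down at 1.005 m → arm 1.005 m, τ = 34.34 × 1.005 = 34.51 N·m clockwise.
Hanging mass: 26.8 × 9.81 = 262.9 N down at 1.9 m → arm 1.9 m, τ = 262.9 × 1.9 = 499.5 N·m clockwise.
Sign: 23.8 × 9.81 = 233.5 N down at 1.45 m → arm 1.45 m, τ = 233.5 × 1.45 = 338.6 N·m clockwise.
Toolbox: 14.3 × 9.81 = 140.3 N down at 1.06 m → arm 1.06 m, τ = 140.3 × 1.06 = 148.7 N·m clockwise.
Net moment of the loads = 1021 N·m clockwise.
The upward force F acts at the right end, arm 2.01 m, giving F × 2.01 counterclockwise.
Balancing moments: F × 2.01 = 1021, giving F = 1021 / 2.01 = 508 N.

F ≈ 508 N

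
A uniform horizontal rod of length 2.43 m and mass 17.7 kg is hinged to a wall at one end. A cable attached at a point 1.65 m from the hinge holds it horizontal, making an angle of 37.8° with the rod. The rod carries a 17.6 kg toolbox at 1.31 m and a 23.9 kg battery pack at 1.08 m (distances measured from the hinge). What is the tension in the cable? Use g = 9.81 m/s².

About the hinge:
Beam weight: 17.7 × 9.81 = 173.6 N down at 1.215 m → arm 1.215 m, τ = 173.6 × 1.215 = 210.9 N·m clockwise.
Toolbox: 17.6 × 9.81 = 172.7 N down at 1.31 m → arm 1.31 m, τ = 172.7 × 1.31 = 226.2 N·m clockwise.
Battery pack: 23.9 × 9.81 = 234.5 N down at 1.08 m → arm 1.08 m, τ = 234.5 × 1.08 = 253.3 N·m clockwise.
Total clockwise load moment = 690.4 N·m.
The cable tension T acts at 1.65 m; only its component perpendicular to the rod, T sinθ, produces torque. sin 37.8° = 0.6129.
Balancing moments: T × 1.65 × 0.6129 = 690.4, giving T = 690.4 / 1.011 = 683 N.

T ≈ 683 N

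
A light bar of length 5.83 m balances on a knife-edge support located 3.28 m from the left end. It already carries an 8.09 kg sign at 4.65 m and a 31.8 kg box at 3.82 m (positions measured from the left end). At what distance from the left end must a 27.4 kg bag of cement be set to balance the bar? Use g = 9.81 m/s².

x ≈ 2.25 m from the left end

Taking torques about the knife-edge support (at 3.28 m from the left end):
Sign: 8.09 × 9.81 = 79.36 N down at 4.65 m → arm 1.37 m, τ = 79.36 × 1.37 = 108.7 N·m clockwise.
Box: 31.8 × 9.81 = 312 N down at 3.82 m → arm 0.54 m, τ = 312 × 0.54 = 168.5 N·m clockwise.
Net moment of existing loads = 277.2 N·m clockwise.
The bag of cement weighs 27.4 × 9.81 = 268.8 N and must supply an equal counterclockwise moment, so its lever arm about the knife-edge support is 277.2 / 268.8 = 1.03 m.
That puts it at 3.28 − 1.03 = 2.25 m from the left end.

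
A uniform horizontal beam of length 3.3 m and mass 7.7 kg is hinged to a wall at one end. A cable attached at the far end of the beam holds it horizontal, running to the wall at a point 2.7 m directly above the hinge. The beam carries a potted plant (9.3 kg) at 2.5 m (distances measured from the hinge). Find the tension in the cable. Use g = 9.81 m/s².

Taking torques about the hinge:
Beam weight: 7.7 × 9.81 = 75.54 N down at 1.65 m → arm 1.65 m, τ = 75.54 × 1.65 = 124.6 N·m clockwise.
Potted plant: 9.3 × 9.81 = 91.23 N down at 2.5 m → arm 2.5 m, τ = 91.23 × 2.5 = 228.1 N·m clockwise.
Total clockwise load moment = 352.7 N·m.
The cable tension T acts at 3.3 m; only its component perpendicular to the beam, T sinθ, produces torque. sinθ = h/√(h²+d²) = 2.7/√(2.7²+3.3²) = 0.6332.
Setting net torque to zero: T × 3.3 × 0.6332 = 352.7 → T = 352.7 / 2.09 = 169 N.

T ≈ 169 N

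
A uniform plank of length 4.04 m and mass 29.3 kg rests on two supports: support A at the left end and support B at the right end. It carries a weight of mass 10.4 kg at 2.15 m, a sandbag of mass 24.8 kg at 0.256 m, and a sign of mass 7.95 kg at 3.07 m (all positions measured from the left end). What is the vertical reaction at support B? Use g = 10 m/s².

Choose support A as the axis so its reaction then has zero moment arm.
Beam weight: 29.3 × 10 = 293 N down at 2.02 m → arm 2.02 m, τ = 293 × 2.02 = 591.9 N·m clockwise.
Weight: 10.4 × 10 = 104 N down at 2.15 m → arm 2.15 m, τ = 104 × 2.15 = 223.6 N·m clockwise.
Sandbag: 24.8 × 10 = 248 N down at 0.256 m → arm 0.256 m, τ = 248 × 0.256 = 63.49 N·m clockwise.
Sign: 7.95 × 10 = 79.5 N down at 3.07 m → arm 3.07 m, τ = 79.5 × 3.07 = 244.1 N·m clockwise.
Net load moment about support A = 1123 N·m clockwise.
Reaction R at support B is upward at 4.04 m, arm 4.04 m → moment R × 4.04 counterclockwise.
Στ = 0 ⇒ R × 4.04 = 1123 ⇒ R = 278 N.

R_B ≈ 278 N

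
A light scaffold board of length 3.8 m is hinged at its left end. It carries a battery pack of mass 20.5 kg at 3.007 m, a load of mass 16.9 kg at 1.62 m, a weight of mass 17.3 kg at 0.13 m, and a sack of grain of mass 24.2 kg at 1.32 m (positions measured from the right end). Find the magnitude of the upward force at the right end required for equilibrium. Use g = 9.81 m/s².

F ≈ 456 N

Taking torques about the left end:
Battery pack: 20.5 × 9.81 = 201.1 N down at 3.007 m → arm 0.793 m, τ = 201.1 × 0.793 = 159.5 N·m clockwise.
Load: 16.9 × 9.81 = 165.8 N down at 1.62 m → arm 2.18 m, τ = 165.8 × 2.18 = 361.4 N·m clockwise.
Weight: 17.3 × 9.81 = 169.7 N down at 0.13 m → arm 3.67 m, τ = 169.7 × 3.67 = 622.8 N·m clockwise.
Sack of grain: 24.2 × 9.81 = 237.4 N down at 1.32 m → arm 2.48 m, τ = 237.4 × 2.48 = 588.8 N·m clockwise.
Net moment of the loads = 1732 N·m clockwise.
The upward force F acts at the right end, arm 3.8 m, giving F × 3.8 counterclockwise.
For rotational equilibrium, F × 3.8 = 1732, so F = 1732 / 3.8 = 456 N.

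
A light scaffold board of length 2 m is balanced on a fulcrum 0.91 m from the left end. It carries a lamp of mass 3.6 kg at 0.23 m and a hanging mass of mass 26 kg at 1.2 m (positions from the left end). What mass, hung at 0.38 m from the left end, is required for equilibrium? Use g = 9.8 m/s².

m ≈ 9.61 kg

Sum moments about the fulcrum (at 0.91 m from the left end) (the support reaction has zero arm there).
Lamp: 3.6 × 9.8 = 35.28 N down at 0.23 m → arm 0.68 m, τ = 35.28 × 0.68 = 23.99 N·m counterclockwise.
Hanging mass: 26 × 9.8 = 254.8 N down at 1.2 m → arm 0.29 m, τ = 254.8 × 0.29 = 73.89 N·m clockwise.
Net moment of known loads = 49.9 N·m clockwise.
An unknown mass m at 0.38 m has arm 0.53 m; its moment is m·g·0.53 counterclockwise.
Στ = 0 ⇒ m × 9.8 × 0.53 = 49.9 ⇒ m = 49.9 / (9.8 × 0.53) = 9.61 kg.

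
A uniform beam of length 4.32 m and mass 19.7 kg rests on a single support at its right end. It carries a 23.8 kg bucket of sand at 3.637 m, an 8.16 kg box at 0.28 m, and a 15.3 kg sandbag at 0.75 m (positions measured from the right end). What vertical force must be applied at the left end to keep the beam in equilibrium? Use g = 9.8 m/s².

F ≈ 324 N

Choose the right end as the axis so the unknown pivot reaction has zero arm there.
Beam weight: 19.7 × 9.8 = 193.1 N down at 2.16 m → arm 2.16 m, τ = 193.1 × 2.16 = 417.1 N·m counterclockwise.
Bucket of sand: 23.8 × 9.8 = 233.2 N down at 3.637 m → arm 3.637 m, τ = 233.2 × 3.637 = 848.1 N·m counterclockwise.
Box: 8.16 × 9.8 = 79.97 N down at 0.28 m → arm 0.28 m, τ = 79.97 × 0.28 = 22.39 N·m counterclockwise.
Sandbag: 15.3 × 9.8 = 149.9 N down at 0.75 m → arm 0.75 m, τ = 149.9 × 0.75 = 112.4 N·m counterclockwise.
Net moment of the loads = 1400 N·m counterclockwise.
The upward force F acts at the left end, arm 4.32 m, giving F × 4.32 clockwise.
Setting net torque to zero: F × 4.32 = 1400 → F = 1400 / 4.32 = 324 N.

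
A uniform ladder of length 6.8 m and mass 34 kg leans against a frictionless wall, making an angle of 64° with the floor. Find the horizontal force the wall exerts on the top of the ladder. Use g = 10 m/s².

About the foot of the ladder:
Ladder weight 34×10 = 340 N acts at 3.4 m along the ladder; its horizontal arm is 3.4·cos64° = 1.49 m → τ = 506.6 N·m clockwise.
Wall normal N acts horizontally at the top; its moment arm is the height L sinθ = 6.8·sin64° = 6.112 m, counterclockwise.
Setting net torque to zero: N × 6.112 = 506.6 → N = 82.9 N.

N_wall ≈ 82.9 N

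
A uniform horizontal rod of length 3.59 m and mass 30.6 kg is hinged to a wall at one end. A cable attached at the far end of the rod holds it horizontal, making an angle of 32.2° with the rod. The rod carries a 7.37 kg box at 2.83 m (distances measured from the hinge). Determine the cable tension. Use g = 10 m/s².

T ≈ 396 N

Choose the hinge as the axis so the unknown hinge reaction has zero arm there.
Beam weight: 30.6 × 10 = 306 N down at 1.795 m → arm 1.795 m, τ = 306 × 1.795 = 549.3 N·m clockwise.
Box: 7.37 × 10 = 73.7 N down at 2.83 m → arm 2.83 m, τ = 73.7 × 2.83 = 208.6 N·m clockwise.
Total clockwise load moment = 757.9 N·m.
The cable tension T acts at 3.59 m; only its component perpendicular to the rod, T sinθ, produces torque. sin 32.2° = 0.5329.
Στ = 0 ⇒ T × 3.59 × 0.5329 = 757.9 ⇒ T = 757.9 / 1.913 = 396 N.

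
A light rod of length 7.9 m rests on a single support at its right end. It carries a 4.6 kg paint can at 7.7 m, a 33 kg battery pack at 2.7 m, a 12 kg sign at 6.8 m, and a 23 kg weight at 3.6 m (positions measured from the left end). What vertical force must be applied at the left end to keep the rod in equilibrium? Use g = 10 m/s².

About the right end:
Paint can: 4.6 × 10 = 46 N down at 7.7 m → arm 0.2 m, τ = 46 × 0.2 = 9.2 N·m counterclockwise.
Battery pack: 33 × 10 = 330 N down at 2.7 m → arm 5.2 m, τ = 330 × 5.2 = 1716 N·m counterclockwise.
Sign: 12 × 10 = 120 N down at 6.8 m → arm 1.1 m, τ = 120 × 1.1 = 132 N·m counterclockwise.
Weight: 23 × 10 = 230 N down at 3.6 m → arm 4.3 m, τ = 230 × 4.3 = 989 N·m counterclockwise.
Net moment of the loads = 2846 N·m counterclockwise.
The upward force F acts at the left end, arm 7.9 m, giving F × 7.9 clockwise.
For rotational equilibrium, F × 7.9 = 2846, so F = 2846 / 7.9 = 360 N.

F ≈ 360 N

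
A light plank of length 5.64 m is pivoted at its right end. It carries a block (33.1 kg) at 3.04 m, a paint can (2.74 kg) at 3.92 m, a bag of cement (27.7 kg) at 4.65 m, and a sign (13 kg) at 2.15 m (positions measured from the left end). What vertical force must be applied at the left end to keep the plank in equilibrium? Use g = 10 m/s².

F ≈ 290 N

Take moments about the right end.
Block: 33.1 × 10 = 331 N down at 3.04 m → arm 2.6 m, τ = 331 × 2.6 = 860.6 N·m counterclockwise.
Paint can: 2.74 × 10 = 27.4 N down at 3.92 m → arm 1.72 m, τ = 27.4 × 1.72 = 47.13 N·m counterclockwise.
Bag of cement: 27.7 × 10 = 277 N down at 4.65 m → arm 0.99 m, τ = 277 × 0.99 = 274.2 N·m counterclockwise.
Sign: 13 × 10 = 130 N down at 2.15 m → arm 3.49 m, τ = 130 × 3.49 = 453.7 N·m counterclockwise.
Net moment of the loads = 1636 N·m counterclockwise.
The upward force F acts at the left end, arm 5.64 m, giving F × 5.64 clockwise.
Στ = 0 ⇒ F × 5.64 = 1636 ⇒ F = 1636 / 5.64 = 290 N.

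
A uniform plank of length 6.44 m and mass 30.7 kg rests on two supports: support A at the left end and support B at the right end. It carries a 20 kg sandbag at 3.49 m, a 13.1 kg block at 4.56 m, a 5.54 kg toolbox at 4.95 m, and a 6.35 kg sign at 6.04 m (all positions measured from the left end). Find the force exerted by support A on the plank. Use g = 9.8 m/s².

R_A ≈ 294 N

Taking torques about support B:
Beam weight: 30.7 × 9.8 = 300.9 N down at 3.22 m → arm 3.22 m, τ = 300.9 × 3.22 = 968.9 N·m counterclockwise.
Sandbag: 20 × 9.8 = 196 N down at 3.49 m → arm 2.95 m, τ = 196 × 2.95 = 578.2 N·m counterclockwise.
Block: 13.1 × 9.8 = 128.4 N down at 4.56 m → arm 1.88 m, τ = 128.4 × 1.88 = 241.4 N·m counterclockwise.
Toolbox: 5.54 × 9.8 = 54.29 N down at 4.95 m → arm 1.49 m, τ = 54.29 × 1.49 = 80.89 N·m counterclockwise.
Sign: 6.35 × 9.8 = 62.23 N down at 6.04 m → arm 0.4 m, τ = 62.23 × 0.4 = 24.89 N·m counterclockwise.
Net load moment about support B = 1894 N·m counterclockwise.
Reaction R at support A is upward at 0 m, arm 6.44 m → moment R × 6.44 clockwise.
Στ = 0 ⇒ R × 6.44 = 1894 ⇒ R = 294 N.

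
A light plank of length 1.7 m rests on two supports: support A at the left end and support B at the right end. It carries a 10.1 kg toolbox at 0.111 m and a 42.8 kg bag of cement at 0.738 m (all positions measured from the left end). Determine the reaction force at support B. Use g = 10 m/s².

R_B ≈ 192 N

Choose support A as the axis so its reaction then has zero moment arm.
Toolbox: 10.1 × 10 = 101 N down at 0.111 m → arm 0.111 m, τ = 101 × 0.111 = 11.21 N·m clockwise.
Bag of cement: 42.8 × 10 = 428 N down at 0.738 m → arm 0.738 m, τ = 428 × 0.738 = 315.9 N·m clockwise.
Net load moment about support A = 327.1 N·m clockwise.
Reaction R at support B is upward at 1.7 m, arm 1.7 m → moment R × 1.7 counterclockwise.
Balancing moments: R × 1.7 = 327.1, giving R = 192 N.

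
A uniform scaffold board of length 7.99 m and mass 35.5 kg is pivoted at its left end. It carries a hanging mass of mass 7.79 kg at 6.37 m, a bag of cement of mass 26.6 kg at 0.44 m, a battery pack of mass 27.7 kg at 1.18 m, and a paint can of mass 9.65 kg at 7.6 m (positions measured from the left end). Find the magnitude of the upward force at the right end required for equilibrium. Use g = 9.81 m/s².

Taking torques about the left end:
Beam weight: 35.5 × 9.81 = 348.3 N down at 3.995 m → arm 3.995 m, τ = 348.3 × 3.995 = 1391 N·m clockwise.
Hanging mass: 7.79 × 9.81 = 76.42 N down at 6.37 m → arm 6.37 m, τ = 76.42 × 6.37 = 486.8 N·m clockwise.
Bag of cement: 26.6 × 9.81 = 260.9 N down at 0.44 m → arm 0.44 m, τ = 260.9 × 0.44 = 114.8 N·m clockwise.
Battery pack: 27.7 × 9.81 = 271.7 N down at 1.18 m → arm 1.18 m, τ = 271.7 × 1.18 = 320.6 N·m clockwise.
Paint can: 9.65 × 9.81 = 94.67 N down at 7.6 m → arm 7.6 m, τ = 94.67 × 7.6 = 719.5 N·m clockwise.
Net moment of the loads = 3033 N·m clockwise.
The upward force F acts at the right end, arm 7.99 m, giving F × 7.99 counterclockwise.
Balancing moments: F × 7.99 = 3033, giving F = 3033 / 7.99 = 380 N.

F ≈ 380 N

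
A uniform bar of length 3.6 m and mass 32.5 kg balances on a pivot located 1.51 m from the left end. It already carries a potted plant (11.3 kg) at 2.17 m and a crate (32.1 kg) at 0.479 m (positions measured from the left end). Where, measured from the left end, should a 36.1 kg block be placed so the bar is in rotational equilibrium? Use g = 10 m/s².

x ≈ 1.96 m from the left end

About the pivot (at 1.51 m from the left end):
Beam weight: 32.5 × 10 = 325 N down at 1.8 m → arm 0.29 m, τ = 325 × 0.29 = 94.25 N·m clockwise.
Potted plant: 11.3 × 10 = 113 N down at 2.17 m → arm 0.66 m, τ = 113 × 0.66 = 74.58 N·m clockwise.
Crate: 32.1 × 10 = 321 N down at 0.479 m → arm 1.031 m, τ = 321 × 1.031 = 331 N·m counterclockwise.
Net moment of existing loads = 162.2 N·m counterclockwise.
The block weighs 36.1 × 10 = 361 N and must supply an equal clockwise moment, so its lever arm about the pivot is 162.2 / 361 = 0.449 m.
That puts it at 1.51 + 0.449 = 1.96 m from the left end.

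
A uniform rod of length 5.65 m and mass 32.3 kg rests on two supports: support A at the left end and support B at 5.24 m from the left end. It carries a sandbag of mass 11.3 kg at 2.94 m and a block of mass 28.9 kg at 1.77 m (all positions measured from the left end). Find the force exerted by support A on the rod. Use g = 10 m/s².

R_A ≈ 390 N

Choose support B as the axis so its reaction then has zero moment arm.
Beam weight: 32.3 × 10 = 323 N down at 2.825 m → arm 2.415 m, τ = 323 × 2.415 = 780 N·m counterclockwise.
Sandbag: 11.3 × 10 = 113 N down at 2.94 m → arm 2.3 m, τ = 113 × 2.3 = 259.9 N·m counterclockwise.
Block: 28.9 × 10 = 289 N down at 1.77 m → arm 3.47 m, τ = 289 × 3.47 = 1003 N·m counterclockwise.
Net load moment about support B = 2043 N·m counterclockwise.
Reaction R at support A is upward at 0 m, arm 5.24 m → moment R × 5.24 clockwise.
For rotational equilibrium, R × 5.24 = 2043, so R = 390 N.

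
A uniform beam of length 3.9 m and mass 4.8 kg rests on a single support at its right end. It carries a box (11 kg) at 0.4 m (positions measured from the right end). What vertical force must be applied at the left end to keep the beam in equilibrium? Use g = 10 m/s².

Take moments about the right end.
Beam weight: 4.8 × 10 = 48 N down at 1.95 m → arm 1.95 m, τ = 48 × 1.95 = 93.6 N·m counterclockwise.
Box: 11 × 10 = 110 N down at 0.4 m → arm 0.4 m, τ = 110 × 0.4 = 44 N·m counterclockwise.
Net moment of the loads = 137.6 N·m counterclockwise.
The upward force F acts at the left end, arm 3.9 m, giving F × 3.9 clockwise.
For rotational equilibrium, F × 3.9 = 137.6, so F = 137.6 / 3.9 = 35.3 N.

F ≈ 35.3 N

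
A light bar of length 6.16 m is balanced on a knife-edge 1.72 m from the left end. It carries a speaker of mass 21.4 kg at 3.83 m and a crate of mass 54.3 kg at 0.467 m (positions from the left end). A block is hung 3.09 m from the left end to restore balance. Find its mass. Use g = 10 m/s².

m ≈ 16.7 kg

Take moments about the knife-edge (at 1.72 m from the left end).
Speaker: 21.4 × 10 = 214 N down at 3.83 m → arm 2.11 m, τ = 214 × 2.11 = 451.5 N·m clockwise.
Crate: 54.3 × 10 = 543 N down at 0.467 m → arm 1.253 m, τ = 543 × 1.253 = 680.4 N·m counterclockwise.
Net moment of known loads = 228.9 N·m counterclockwise.
An unknown mass m at 3.09 m has arm 1.37 m; its moment is m·g·1.37 clockwise.
Στ = 0 ⇒ m × 10 × 1.37 = 228.9 ⇒ m = 228.9 / (10 × 1.37) = 16.7 kg.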